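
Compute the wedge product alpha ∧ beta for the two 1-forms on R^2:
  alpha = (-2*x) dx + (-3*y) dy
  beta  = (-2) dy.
alpha ∧ beta = (4*x) dx ∧ dy

Distribute the wedge, using dx_i ∧ dx_j = -dx_j ∧ dx_i and dx_i ∧ dx_i = 0. For each pair (i, j) with i < j, the coefficient of dx_i ∧ dx_j in alpha ∧ beta is (alpha_i * beta_j - alpha_j * beta_i). Collecting: alpha ∧ beta = (4*x) dx ∧ dy.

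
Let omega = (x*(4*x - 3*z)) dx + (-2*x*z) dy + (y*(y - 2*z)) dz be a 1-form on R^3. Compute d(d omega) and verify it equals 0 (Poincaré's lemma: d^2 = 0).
d(d omega) = 0

Step 1: d omega = sum_{i<j} (∂f_j/∂x_i - ∂f_i/∂x_j) dx_i ∧ dx_j:
  coeff of dx ∧ dy: -2*z
  coeff of dx ∧ dz: 3*x
  coeff of dy ∧ dz: 2*x + 2*y - 2*z
Step 2: Apply d again to each 2-form coefficient. The only possible 3-form in R^3 is dx ∧ dy ∧ dz, with coefficient
  ∂(coeff of dy∧dz)/∂x - ∂(coeff of dx∧dz)/∂y + ∂(coeff of dx∧dy)/∂z
  = ∂/∂x (2*x + 2*y - 2*z) - ∂/∂y (3*x) + ∂/∂z (-2*z).
Each of these terms simplifies to sums of mixed partials that cancel in pairs. The result is 0 (by equality of mixed partials for smooth functions — Schwarz / Clairaut).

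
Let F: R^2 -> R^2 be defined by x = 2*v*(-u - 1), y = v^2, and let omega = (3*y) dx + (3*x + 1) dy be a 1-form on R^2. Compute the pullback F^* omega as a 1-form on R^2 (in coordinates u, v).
F^* omega = (-6*v^3) du + (2*v*(-9*u*v - 9*v + 1)) dv

Using F^*(f dg) = (f ∘ F) d(g ∘ F), substitute each coordinate x_i by F_i(u, v) in f_i, and replace dx_i by d F_i = (∂F_i/∂u) du + (∂F_i/∂v) dv.
  For the x component: f_1(F) = 3*v^2; d F_1 = (-2*v) du + (-2*u - 2) dv
  For the y component: f_2(F) = -6*u*v - 6*v + 1; d F_2 = (0) du + (2*v) dv
Combining and collecting du, dv coefficients:
  coeff of du: -6*v^3
  coeff of dv: 2*v*(-9*u*v - 9*v + 1)
F^* omega = (-6*v^3) du + (2*v*(-9*u*v - 9*v + 1)) dv.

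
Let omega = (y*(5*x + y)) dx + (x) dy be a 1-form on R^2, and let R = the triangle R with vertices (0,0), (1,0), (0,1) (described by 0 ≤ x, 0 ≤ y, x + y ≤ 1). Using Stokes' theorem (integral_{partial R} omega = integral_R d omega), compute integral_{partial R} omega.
integral_(partial R) omega = -2/3

Stokes: integral_partial_R omega = integral_R d omega with d omega = (∂Q/∂x - ∂P/∂y) dx ∧ dy.
  ∂Q/∂x = 1
  ∂P/∂y = 5*x + 2*y
  integrand = ∂Q/∂x - ∂P/∂y = -5*x - 2*y + 1.
Integrating over R: integral_0^1 integral_0^{1-x} (-5*x - 2*y + 1) dy dx = -2/3.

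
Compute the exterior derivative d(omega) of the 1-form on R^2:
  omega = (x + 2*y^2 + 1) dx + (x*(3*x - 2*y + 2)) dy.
d(omega) = (6*x - 6*y + 2) dx ∧ dy

For a 1-form omega = sum_i f_i dx_i, the exterior derivative is
  d(omega) = sum_{i < j} (∂f_j/∂x_i - ∂f_i/∂x_j) dx_i ∧ dx_j.
  coefficient of dx ∧ dy: ∂f_2/∂x - ∂f_1/∂y = ∂(x*(3*x - 2*y + 2))/∂x - ∂(x + 2*y^2 + 1)/∂y = 6*x - 6*y + 2
Assembling: d(omega) = (6*x - 6*y + 2) dx ∧ dy.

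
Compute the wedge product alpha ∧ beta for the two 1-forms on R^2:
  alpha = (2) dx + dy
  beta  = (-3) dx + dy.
alpha ∧ beta = (5) dx ∧ dy

Distribute the wedge, using dx_i ∧ dx_j = -dx_j ∧ dx_i and dx_i ∧ dx_i = 0. For each pair (i, j) with i < j, the coefficient of dx_i ∧ dx_j in alpha ∧ beta is (alpha_i * beta_j - alpha_j * beta_i). Collecting: alpha ∧ beta = (5) dx ∧ dy.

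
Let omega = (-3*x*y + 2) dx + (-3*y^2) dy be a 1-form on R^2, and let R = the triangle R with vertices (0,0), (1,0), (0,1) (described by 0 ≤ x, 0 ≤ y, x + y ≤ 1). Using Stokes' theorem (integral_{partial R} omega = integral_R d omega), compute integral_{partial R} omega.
integral_(partial R) omega = 1/2

Stokes: integral_partial_R omega = integral_R d omega with d omega = (∂Q/∂x - ∂P/∂y) dx ∧ dy.
  ∂Q/∂x = 0
  ∂P/∂y = -3*x
  integrand = ∂Q/∂x - ∂P/∂y = 3*x.
Integrating over R: integral_0^1 integral_0^{1-x} (3*x) dy dx = 1/2.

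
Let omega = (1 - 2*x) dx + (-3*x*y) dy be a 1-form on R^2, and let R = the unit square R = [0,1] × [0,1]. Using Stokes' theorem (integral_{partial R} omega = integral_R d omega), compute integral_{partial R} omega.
integral_(partial R) omega = -3/2

Stokes: integral_partial_R omega = integral_R d omega with d omega = (∂Q/∂x - ∂P/∂y) dx ∧ dy.
  ∂Q/∂x = -3*y
  ∂P/∂y = 0
  integrand = ∂Q/∂x - ∂P/∂y = -3*y.
Integrating over R: integral_0^1 integral_0^1 (-3*y) dx dy = -3/2.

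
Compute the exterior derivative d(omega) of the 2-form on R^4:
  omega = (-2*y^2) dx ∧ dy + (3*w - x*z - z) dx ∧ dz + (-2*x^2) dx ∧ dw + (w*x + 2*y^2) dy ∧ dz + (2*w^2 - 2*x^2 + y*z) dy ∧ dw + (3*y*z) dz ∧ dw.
d(omega) = (3) dx ∧ dz ∧ dw + (w) dx ∧ dy ∧ dz + (x - y + 3*z) dy ∧ dz ∧ dw + (-4*x) dx ∧ dy ∧ dw

For a 2-form omega = sum_{i<j} g_{ij} dx_i ∧ dx_j, the exterior derivative is
  d(omega) = sum_{i<j} d(g_{ij}) ∧ dx_i ∧ dx_j = sum_{i<j, k} (∂g_{ij}/∂x_k) dx_k ∧ dx_i ∧ dx_j.
Expand each term, using dx_k ∧ dx_i ∧ dx_j = sgn(permutation) dx_{(a)} ∧ dx_{(b)} ∧ dx_{(c)} with (a < b < c) sorted:
  d(3*w - x*z - z) includes (∂/∂w)(3*w - x*z - z) dw = (3) dw, which multiplied by dx ∧ dz gives (3) dx ∧ dz ∧ dw
  d(w*x + 2*y^2) includes (∂/∂x)(w*x + 2*y^2) dx = (w) dx, which multiplied by dy ∧ dz gives (w) dx ∧ dy ∧ dz
  d(w*x + 2*y^2) includes (∂/∂w)(w*x + 2*y^2) dw = (x) dw, which multiplied by dy ∧ dz gives (x) dy ∧ dz ∧ dw
  d(2*w^2 - 2*x^2 + y*z) includes (∂/∂x)(2*w^2 - 2*x^2 + y*z) dx = (-4*x) dx, which multiplied by dy ∧ dw gives (-4*x) dx ∧ dy ∧ dw
  d(2*w^2 - 2*x^2 + y*z) includes (∂/∂z)(2*w^2 - 2*x^2 + y*z) dz = (y) dz, which multiplied by dy ∧ dw gives (-y) dy ∧ dz ∧ dw
  d(3*y*z) includes (∂/∂y)(3*y*z) dy = (3*z) dy, which multiplied by dz ∧ dw gives (3*z) dy ∧ dz ∧ dw
Collecting like 3-forms: d(omega) = (3) dx ∧ dz ∧ dw + (w) dx ∧ dy ∧ dz + (x - y + 3*z) dy ∧ dz ∧ dw + (-4*x) dx ∧ dy ∧ dw.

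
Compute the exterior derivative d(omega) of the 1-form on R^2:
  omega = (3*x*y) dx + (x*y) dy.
d(omega) = (-3*x + y) dx ∧ dy

For a 1-form omega = sum_i f_i dx_i, the exterior derivative is
  d(omega) = sum_{i < j} (∂f_j/∂x_i - ∂f_i/∂x_j) dx_i ∧ dx_j.
  coefficient of dx ∧ dy: ∂f_2/∂x - ∂f_1/∂y = ∂(x*y)/∂x - ∂(3*x*y)/∂y = -3*x + y
Assembling: d(omega) = (-3*x + y) dx ∧ dy.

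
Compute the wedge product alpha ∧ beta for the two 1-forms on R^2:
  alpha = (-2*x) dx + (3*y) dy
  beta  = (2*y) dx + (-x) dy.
alpha ∧ beta = (2*x^2 - 6*y^2) dx ∧ dy

Distribute the wedge, using dx_i ∧ dx_j = -dx_j ∧ dx_i and dx_i ∧ dx_i = 0. For each pair (i, j) with i < j, the coefficient of dx_i ∧ dx_j in alpha ∧ beta is (alpha_i * beta_j - alpha_j * beta_i). Collecting: alpha ∧ beta = (2*x^2 - 6*y^2) dx ∧ dy.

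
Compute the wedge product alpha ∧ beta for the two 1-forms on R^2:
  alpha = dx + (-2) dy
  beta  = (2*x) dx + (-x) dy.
alpha ∧ beta = (3*x) dx ∧ dy

Distribute the wedge, using dx_i ∧ dx_j = -dx_j ∧ dx_i and dx_i ∧ dx_i = 0. For each pair (i, j) with i < j, the coefficient of dx_i ∧ dx_j in alpha ∧ beta is (alpha_i * beta_j - alpha_j * beta_i). Collecting: alpha ∧ beta = (3*x) dx ∧ dy.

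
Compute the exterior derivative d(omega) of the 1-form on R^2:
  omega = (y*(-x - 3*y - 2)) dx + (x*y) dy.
d(omega) = (x + 7*y + 2) dx ∧ dy

For a 1-form omega = sum_i f_i dx_i, the exterior derivative is
  d(omega) = sum_{i < j} (∂f_j/∂x_i - ∂f_i/∂x_j) dx_i ∧ dx_j.
  coefficient of dx ∧ dy: ∂f_2/∂x - ∂f_1/∂y = ∂(x*y)/∂x - ∂(y*(-x - 3*y - 2))/∂y = x + 7*y + 2
Assembling: d(omega) = (x + 7*y + 2) dx ∧ dy.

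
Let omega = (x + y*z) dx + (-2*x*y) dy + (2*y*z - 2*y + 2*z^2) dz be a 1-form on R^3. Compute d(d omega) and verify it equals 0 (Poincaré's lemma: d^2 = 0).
d(d omega) = 0

Step 1: d omega = sum_{i<j} (∂f_j/∂x_i - ∂f_i/∂x_j) dx_i ∧ dx_j:
  coeff of dx ∧ dy: -2*y - z
  coeff of dx ∧ dz: -y
  coeff of dy ∧ dz: 2*z - 2
Step 2: Apply d again to each 2-form coefficient. The only possible 3-form in R^3 is dx ∧ dy ∧ dz, with coefficient
  ∂(coeff of dy∧dz)/∂x - ∂(coeff of dx∧dz)/∂y + ∂(coeff of dx∧dy)/∂z
  = ∂/∂x (2*z - 2) - ∂/∂y (-y) + ∂/∂z (-2*y - z).
Each of these terms simplifies to sums of mixed partials that cancel in pairs. The result is 0 (by equality of mixed partials for smooth functions — Schwarz / Clairaut).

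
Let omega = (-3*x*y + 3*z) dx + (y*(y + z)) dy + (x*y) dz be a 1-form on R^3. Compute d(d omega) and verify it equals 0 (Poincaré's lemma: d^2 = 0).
d(d omega) = 0

Step 1: d omega = sum_{i<j} (∂f_j/∂x_i - ∂f_i/∂x_j) dx_i ∧ dx_j:
  coeff of dx ∧ dy: 3*x
  coeff of dx ∧ dz: y - 3
  coeff of dy ∧ dz: x - y
Step 2: Apply d again to each 2-form coefficient. The only possible 3-form in R^3 is dx ∧ dy ∧ dz, with coefficient
  ∂(coeff of dy∧dz)/∂x - ∂(coeff of dx∧dz)/∂y + ∂(coeff of dx∧dy)/∂z
  = ∂/∂x (x - y) - ∂/∂y (y - 3) + ∂/∂z (3*x).
Each of these terms simplifies to sums of mixed partials that cancel in pairs. The result is 0 (by equality of mixed partials for smooth functions — Schwarz / Clairaut).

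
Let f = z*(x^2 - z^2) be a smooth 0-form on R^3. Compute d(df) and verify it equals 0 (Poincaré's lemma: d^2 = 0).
d(df) = 0

Step 1: df = sum_i (∂f/∂x_i) dx_i = (2*x*z) dx + (0) dy + (x^2 - 3*z^2) dz.
Step 2: Apply d again. Using the 1-form formula, the coefficient of dx ∧ dy in d(df) is ∂^2 f/∂x ∂y - ∂^2 f/∂y ∂x = (0) - (0) = 0 (equality of mixed partials for smooth f).
Similarly for dx ∧ dz and dy ∧ dz — all coefficients vanish. So d(df) = 0.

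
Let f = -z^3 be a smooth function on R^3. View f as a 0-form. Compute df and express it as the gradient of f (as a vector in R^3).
df = (0) dx + (0) dy + (-3*z^2) dz; grad f = (0, 0, -3*z^2)

For a 0-form f, d f = (∂f/∂x) dx + (∂f/∂y) dy + (∂f/∂z) dz. The components of the vector representation are exactly the entries of grad f in Cartesian coordinates:
  ∂f/∂x = 0
  ∂f/∂y = 0
  ∂f/∂z = -3*z^2.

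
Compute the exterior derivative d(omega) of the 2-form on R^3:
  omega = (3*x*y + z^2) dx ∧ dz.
d(omega) = (-3*x) dx ∧ dy ∧ dz

For a 2-form omega = sum_{i<j} g_{ij} dx_i ∧ dx_j, the exterior derivative is
  d(omega) = sum_{i<j} d(g_{ij}) ∧ dx_i ∧ dx_j = sum_{i<j, k} (∂g_{ij}/∂x_k) dx_k ∧ dx_i ∧ dx_j.
Expand each term, using dx_k ∧ dx_i ∧ dx_j = sgn(permutation) dx_{(a)} ∧ dx_{(b)} ∧ dx_{(c)} with (a < b < c) sorted:
  d(3*x*y + z^2) includes (∂/∂y)(3*x*y + z^2) dy = (3*x) dy, which multiplied by dx ∧ dz gives (-3*x) dx ∧ dy ∧ dz
Collecting like 3-forms: d(omega) = (-3*x) dx ∧ dy ∧ dz.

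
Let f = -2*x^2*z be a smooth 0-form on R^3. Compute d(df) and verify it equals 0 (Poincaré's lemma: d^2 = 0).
d(df) = 0

Step 1: df = sum_i (∂f/∂x_i) dx_i = (-4*x*z) dx + (0) dy + (-2*x^2) dz.
Step 2: Apply d again. Using the 1-form formula, the coefficient of dx ∧ dy in d(df) is ∂^2 f/∂x ∂y - ∂^2 f/∂y ∂x = (0) - (0) = 0 (equality of mixed partials for smooth f).
Similarly for dx ∧ dz and dy ∧ dz — all coefficients vanish. So d(df) = 0.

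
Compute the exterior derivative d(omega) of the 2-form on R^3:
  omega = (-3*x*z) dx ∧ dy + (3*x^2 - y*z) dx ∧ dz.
d(omega) = (-3*x + z) dx ∧ dy ∧ dz

For a 2-form omega = sum_{i<j} g_{ij} dx_i ∧ dx_j, the exterior derivative is
  d(omega) = sum_{i<j} d(g_{ij}) ∧ dx_i ∧ dx_j = sum_{i<j, k} (∂g_{ij}/∂x_k) dx_k ∧ dx_i ∧ dx_j.
Expand each term, using dx_k ∧ dx_i ∧ dx_j = sgn(permutation) dx_{(a)} ∧ dx_{(b)} ∧ dx_{(c)} with (a < b < c) sorted:
  d(-3*x*z) includes (∂/∂z)(-3*x*z) dz = (-3*x) dz, which multiplied by dx ∧ dy gives (-3*x) dx ∧ dy ∧ dz
  d(3*x^2 - y*z) includes (∂/∂y)(3*x^2 - y*z) dy = (-z) dy, which multiplied by dx ∧ dz gives (z) dx ∧ dy ∧ dz
Collecting like 3-forms: d(omega) = (-3*x + z) dx ∧ dy ∧ dz.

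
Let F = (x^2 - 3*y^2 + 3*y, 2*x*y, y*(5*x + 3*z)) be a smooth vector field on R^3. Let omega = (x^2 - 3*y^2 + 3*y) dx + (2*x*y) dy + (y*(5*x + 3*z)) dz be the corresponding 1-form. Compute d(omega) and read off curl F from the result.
d(omega) = (5*x + 3*z) dy ∧ dz + (-5*y) dz ∧ dx + (8*y - 3) dx ∧ dy; curl F = (5*x + 3*z, -5*y, 8*y - 3)

d omega = sum_{i<j} (∂f_j/∂x_i - ∂f_i/∂x_j) dx_i ∧ dx_j. Under the identification (dy ∧ dz, dz ∧ dx, dx ∧ dy) ↔ (e_x, e_y, e_z), the coefficients are exactly the components of curl F. Compute:
  ∂R/∂y - ∂Q/∂z = (5*x + 3*z) - (0) = 5*x + 3*z
  ∂P/∂z - ∂R/∂x = (0) - (5*y) = -5*y
  ∂Q/∂x - ∂P/∂y = (2*y) - (3 - 6*y) = 8*y - 3.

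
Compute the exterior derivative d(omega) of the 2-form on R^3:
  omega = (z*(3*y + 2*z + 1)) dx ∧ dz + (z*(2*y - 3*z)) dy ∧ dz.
d(omega) = (-3*z) dx ∧ dy ∧ dz

For a 2-form omega = sum_{i<j} g_{ij} dx_i ∧ dx_j, the exterior derivative is
  d(omega) = sum_{i<j} d(g_{ij}) ∧ dx_i ∧ dx_j = sum_{i<j, k} (∂g_{ij}/∂x_k) dx_k ∧ dx_i ∧ dx_j.
Expand each term, using dx_k ∧ dx_i ∧ dx_j = sgn(permutation) dx_{(a)} ∧ dx_{(b)} ∧ dx_{(c)} with (a < b < c) sorted:
  d(z*(3*y + 2*z + 1)) includes (∂/∂y)(z*(3*y + 2*z + 1)) dy = (3*z) dy, which multiplied by dx ∧ dz gives (-3*z) dx ∧ dy ∧ dz
Collecting like 3-forms: d(omega) = (-3*z) dx ∧ dy ∧ dz.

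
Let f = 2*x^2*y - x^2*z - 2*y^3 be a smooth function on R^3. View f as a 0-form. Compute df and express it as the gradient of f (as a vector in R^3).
df = (2*x*(2*y - z)) dx + (2*x^2 - 6*y^2) dy + (-x^2) dz; grad f = (2*x*(2*y - z), 2*x^2 - 6*y^2, -x^2)

For a 0-form f, d f = (∂f/∂x) dx + (∂f/∂y) dy + (∂f/∂z) dz. The components of the vector representation are exactly the entries of grad f in Cartesian coordinates:
  ∂f/∂x = 2*x*(2*y - z)
  ∂f/∂y = 2*x^2 - 6*y^2
  ∂f/∂z = -x^2.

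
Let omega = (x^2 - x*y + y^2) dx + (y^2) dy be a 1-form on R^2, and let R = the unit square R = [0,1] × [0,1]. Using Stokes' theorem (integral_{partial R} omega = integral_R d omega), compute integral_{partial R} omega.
integral_(partial R) omega = -1/2

Stokes: integral_partial_R omega = integral_R d omega with d omega = (∂Q/∂x - ∂P/∂y) dx ∧ dy.
  ∂Q/∂x = 0
  ∂P/∂y = -x + 2*y
  integrand = ∂Q/∂x - ∂P/∂y = x - 2*y.
Integrating over R: integral_0^1 integral_0^1 (x - 2*y) dx dy = -1/2.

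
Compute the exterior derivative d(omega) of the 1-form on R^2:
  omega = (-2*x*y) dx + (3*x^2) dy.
d(omega) = (8*x) dx ∧ dy

For a 1-form omega = sum_i f_i dx_i, the exterior derivative is
  d(omega) = sum_{i < j} (∂f_j/∂x_i - ∂f_i/∂x_j) dx_i ∧ dx_j.
  coefficient of dx ∧ dy: ∂f_2/∂x - ∂f_1/∂y = ∂(3*x^2)/∂x - ∂(-2*x*y)/∂y = 8*x
Assembling: d(omega) = (8*x) dx ∧ dy.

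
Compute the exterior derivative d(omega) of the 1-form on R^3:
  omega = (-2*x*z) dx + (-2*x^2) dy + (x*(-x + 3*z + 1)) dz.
d(omega) = (-4*x) dx ∧ dy + (3*z + 1) dx ∧ dz

For a 1-form omega = sum_i f_i dx_i, the exterior derivative is
  d(omega) = sum_{i < j} (∂f_j/∂x_i - ∂f_i/∂x_j) dx_i ∧ dx_j.
  coefficient of dx ∧ dy: ∂f_2/∂x - ∂f_1/∂y = ∂(-2*x^2)/∂x - ∂(-2*x*z)/∂y = -4*x
  coefficient of dx ∧ dz: ∂f_3/∂x - ∂f_1/∂z = ∂(x*(-x + 3*z + 1))/∂x - ∂(-2*x*z)/∂z = 3*z + 1
Assembling: d(omega) = (-4*x) dx ∧ dy + (3*z + 1) dx ∧ dz.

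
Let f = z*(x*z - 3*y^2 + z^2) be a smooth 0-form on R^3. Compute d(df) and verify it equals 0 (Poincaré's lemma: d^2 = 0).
d(df) = 0

Step 1: df = sum_i (∂f/∂x_i) dx_i = (z^2) dx + (-6*y*z) dy + (2*x*z - 3*y^2 + 3*z^2) dz.
Step 2: Apply d again. Using the 1-form formula, the coefficient of dx ∧ dy in d(df) is ∂^2 f/∂x ∂y - ∂^2 f/∂y ∂x = (0) - (0) = 0 (equality of mixed partials for smooth f).
Similarly for dx ∧ dz and dy ∧ dz — all coefficients vanish. So d(df) = 0.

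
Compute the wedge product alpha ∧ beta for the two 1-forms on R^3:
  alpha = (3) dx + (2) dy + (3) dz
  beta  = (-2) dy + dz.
alpha ∧ beta = (-6) dx ∧ dy + (3) dx ∧ dz + (8) dy ∧ dz

Distribute the wedge, using dx_i ∧ dx_j = -dx_j ∧ dx_i and dx_i ∧ dx_i = 0. For each pair (i, j) with i < j, the coefficient of dx_i ∧ dx_j in alpha ∧ beta is (alpha_i * beta_j - alpha_j * beta_i). Collecting: alpha ∧ beta = (-6) dx ∧ dy + (3) dx ∧ dz + (8) dy ∧ dz.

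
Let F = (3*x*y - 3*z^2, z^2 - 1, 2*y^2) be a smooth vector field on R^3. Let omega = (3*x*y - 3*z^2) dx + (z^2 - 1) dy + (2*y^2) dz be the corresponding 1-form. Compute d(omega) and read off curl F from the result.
d(omega) = (4*y - 2*z) dy ∧ dz + (-6*z) dz ∧ dx + (-3*x) dx ∧ dy; curl F = (4*y - 2*z, -6*z, -3*x)

d omega = sum_{i<j} (∂f_j/∂x_i - ∂f_i/∂x_j) dx_i ∧ dx_j. Under the identification (dy ∧ dz, dz ∧ dx, dx ∧ dy) ↔ (e_x, e_y, e_z), the coefficients are exactly the components of curl F. Compute:
  ∂R/∂y - ∂Q/∂z = (4*y) - (2*z) = 4*y - 2*z
  ∂P/∂z - ∂R/∂x = (-6*z) - (0) = -6*z
  ∂Q/∂x - ∂P/∂y = (0) - (3*x) = -3*x.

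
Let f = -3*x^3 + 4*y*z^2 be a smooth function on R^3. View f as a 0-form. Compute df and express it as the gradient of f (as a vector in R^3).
df = (-9*x^2) dx + (4*z^2) dy + (8*y*z) dz; grad f = (-9*x^2, 4*z^2, 8*y*z)

For a 0-form f, d f = (∂f/∂x) dx + (∂f/∂y) dy + (∂f/∂z) dz. The components of the vector representation are exactly the entries of grad f in Cartesian coordinates:
  ∂f/∂x = -9*x^2
  ∂f/∂y = 4*z^2
  ∂f/∂z = 8*y*z.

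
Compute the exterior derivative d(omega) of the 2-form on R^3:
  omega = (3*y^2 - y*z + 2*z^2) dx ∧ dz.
d(omega) = (-6*y + z) dx ∧ dy ∧ dz

For a 2-form omega = sum_{i<j} g_{ij} dx_i ∧ dx_j, the exterior derivative is
  d(omega) = sum_{i<j} d(g_{ij}) ∧ dx_i ∧ dx_j = sum_{i<j, k} (∂g_{ij}/∂x_k) dx_k ∧ dx_i ∧ dx_j.
Expand each term, using dx_k ∧ dx_i ∧ dx_j = sgn(permutation) dx_{(a)} ∧ dx_{(b)} ∧ dx_{(c)} with (a < b < c) sorted:
  d(3*y^2 - y*z + 2*z^2) includes (∂/∂y)(3*y^2 - y*z + 2*z^2) dy = (6*y - z) dy, which multiplied by dx ∧ dz gives (-6*y + z) dx ∧ dy ∧ dz
Collecting like 3-forms: d(omega) = (-6*y + z) dx ∧ dy ∧ dz.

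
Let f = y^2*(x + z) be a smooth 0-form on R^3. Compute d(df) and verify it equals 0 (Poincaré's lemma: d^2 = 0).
d(df) = 0

Step 1: df = sum_i (∂f/∂x_i) dx_i = (y^2) dx + (2*y*(x + z)) dy + (y^2) dz.
Step 2: Apply d again. Using the 1-form formula, the coefficient of dx ∧ dy in d(df) is ∂^2 f/∂x ∂y - ∂^2 f/∂y ∂x = (2*y) - (2*y) = 0 (equality of mixed partials for smooth f).
Similarly for dx ∧ dz and dy ∧ dz — all coefficients vanish. So d(df) = 0.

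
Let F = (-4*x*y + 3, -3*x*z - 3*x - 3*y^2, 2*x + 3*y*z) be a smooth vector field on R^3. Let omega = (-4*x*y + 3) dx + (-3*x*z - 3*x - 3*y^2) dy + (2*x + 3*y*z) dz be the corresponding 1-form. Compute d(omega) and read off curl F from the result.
d(omega) = (3*x + 3*z) dy ∧ dz + (-2) dz ∧ dx + (4*x - 3*z - 3) dx ∧ dy; curl F = (3*x + 3*z, -2, 4*x - 3*z - 3)

d omega = sum_{i<j} (∂f_j/∂x_i - ∂f_i/∂x_j) dx_i ∧ dx_j. Under the identification (dy ∧ dz, dz ∧ dx, dx ∧ dy) ↔ (e_x, e_y, e_z), the coefficients are exactly the components of curl F. Compute:
  ∂R/∂y - ∂Q/∂z = (3*z) - (-3*x) = 3*x + 3*z
  ∂P/∂z - ∂R/∂x = (0) - (2) = -2
  ∂Q/∂x - ∂P/∂y = (-3*z - 3) - (-4*x) = 4*x - 3*z - 3.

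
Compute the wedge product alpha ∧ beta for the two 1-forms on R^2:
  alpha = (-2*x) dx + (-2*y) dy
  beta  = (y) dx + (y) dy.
alpha ∧ beta = (2*y*(-x + y)) dx ∧ dy

Distribute the wedge, using dx_i ∧ dx_j = -dx_j ∧ dx_i and dx_i ∧ dx_i = 0. For each pair (i, j) with i < j, the coefficient of dx_i ∧ dx_j in alpha ∧ beta is (alpha_i * beta_j - alpha_j * beta_i). Collecting: alpha ∧ beta = (2*y*(-x + y)) dx ∧ dy.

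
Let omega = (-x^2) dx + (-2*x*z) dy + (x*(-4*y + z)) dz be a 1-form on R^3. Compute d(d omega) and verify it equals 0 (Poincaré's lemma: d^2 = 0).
d(d omega) = 0

Step 1: d omega = sum_{i<j} (∂f_j/∂x_i - ∂f_i/∂x_j) dx_i ∧ dx_j:
  coeff of dx ∧ dy: -2*z
  coeff of dx ∧ dz: -4*y + z
  coeff of dy ∧ dz: -2*x
Step 2: Apply d again to each 2-form coefficient. The only possible 3-form in R^3 is dx ∧ dy ∧ dz, with coefficient
  ∂(coeff of dy∧dz)/∂x - ∂(coeff of dx∧dz)/∂y + ∂(coeff of dx∧dy)/∂z
  = ∂/∂x (-2*x) - ∂/∂y (-4*y + z) + ∂/∂z (-2*z).
Each of these terms simplifies to sums of mixed partials that cancel in pairs. The result is 0 (by equality of mixed partials for smooth functions — Schwarz / Clairaut).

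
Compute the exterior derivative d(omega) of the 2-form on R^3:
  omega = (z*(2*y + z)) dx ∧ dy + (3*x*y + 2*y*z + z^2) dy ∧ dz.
d(omega) = (5*y + 2*z) dx ∧ dy ∧ dz

For a 2-form omega = sum_{i<j} g_{ij} dx_i ∧ dx_j, the exterior derivative is
  d(omega) = sum_{i<j} d(g_{ij}) ∧ dx_i ∧ dx_j = sum_{i<j, k} (∂g_{ij}/∂x_k) dx_k ∧ dx_i ∧ dx_j.
Expand each term, using dx_k ∧ dx_i ∧ dx_j = sgn(permutation) dx_{(a)} ∧ dx_{(b)} ∧ dx_{(c)} with (a < b < c) sorted:
  d(z*(2*y + z)) includes (∂/∂z)(z*(2*y + z)) dz = (2*y + 2*z) dz, which multiplied by dx ∧ dy gives (2*y + 2*z) dx ∧ dy ∧ dz
  d(3*x*y + 2*y*z + z^2) includes (∂/∂x)(3*x*y + 2*y*z + z^2) dx = (3*y) dx, which multiplied by dy ∧ dz gives (3*y) dx ∧ dy ∧ dz
Collecting like 3-forms: d(omega) = (5*y + 2*z) dx ∧ dy ∧ dz.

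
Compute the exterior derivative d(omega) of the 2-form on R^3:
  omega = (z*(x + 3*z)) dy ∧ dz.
d(omega) = (z) dx ∧ dy ∧ dz

For a 2-form omega = sum_{i<j} g_{ij} dx_i ∧ dx_j, the exterior derivative is
  d(omega) = sum_{i<j} d(g_{ij}) ∧ dx_i ∧ dx_j = sum_{i<j, k} (∂g_{ij}/∂x_k) dx_k ∧ dx_i ∧ dx_j.
Expand each term, using dx_k ∧ dx_i ∧ dx_j = sgn(permutation) dx_{(a)} ∧ dx_{(b)} ∧ dx_{(c)} with (a < b < c) sorted:
  d(z*(x + 3*z)) includes (∂/∂x)(z*(x + 3*z)) dx = (z) dx, which multiplied by dy ∧ dz gives (z) dx ∧ dy ∧ dz
Collecting like 3-forms: d(omega) = (z) dx ∧ dy ∧ dz.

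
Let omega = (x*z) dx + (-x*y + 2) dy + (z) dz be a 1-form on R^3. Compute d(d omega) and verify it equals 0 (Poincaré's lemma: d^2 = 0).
d(d omega) = 0

Step 1: d omega = sum_{i<j} (∂f_j/∂x_i - ∂f_i/∂x_j) dx_i ∧ dx_j:
  coeff of dx ∧ dy: -y
  coeff of dx ∧ dz: -x
  coeff of dy ∧ dz: 0
Step 2: Apply d again to each 2-form coefficient. The only possible 3-form in R^3 is dx ∧ dy ∧ dz, with coefficient
  ∂(coeff of dy∧dz)/∂x - ∂(coeff of dx∧dz)/∂y + ∂(coeff of dx∧dy)/∂z
  = ∂/∂x (0) - ∂/∂y (-x) + ∂/∂z (-y).
Each of these terms simplifies to sums of mixed partials that cancel in pairs. The result is 0 (by equality of mixed partials for smooth functions — Schwarz / Clairaut).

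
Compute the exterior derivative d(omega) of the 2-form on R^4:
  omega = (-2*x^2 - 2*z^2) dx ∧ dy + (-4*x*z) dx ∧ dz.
d(omega) = (-4*z) dx ∧ dy ∧ dz

For a 2-form omega = sum_{i<j} g_{ij} dx_i ∧ dx_j, the exterior derivative is
  d(omega) = sum_{i<j} d(g_{ij}) ∧ dx_i ∧ dx_j = sum_{i<j, k} (∂g_{ij}/∂x_k) dx_k ∧ dx_i ∧ dx_j.
Expand each term, using dx_k ∧ dx_i ∧ dx_j = sgn(permutation) dx_{(a)} ∧ dx_{(b)} ∧ dx_{(c)} with (a < b < c) sorted:
  d(-2*x^2 - 2*z^2) includes (∂/∂z)(-2*x^2 - 2*z^2) dz = (-4*z) dz, which multiplied by dx ∧ dy gives (-4*z) dx ∧ dy ∧ dz
Collecting like 3-forms: d(omega) = (-4*z) dx ∧ dy ∧ dz.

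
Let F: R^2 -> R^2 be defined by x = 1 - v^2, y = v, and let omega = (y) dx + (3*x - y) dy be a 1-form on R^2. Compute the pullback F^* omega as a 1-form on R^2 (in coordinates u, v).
F^* omega = (-5*v^2 - v + 3) dv

Using F^*(f dg) = (f ∘ F) d(g ∘ F), substitute each coordinate x_i by F_i(u, v) in f_i, and replace dx_i by d F_i = (∂F_i/∂u) du + (∂F_i/∂v) dv.
  For the x component: f_1(F) = v; d F_1 = (0) du + (-2*v) dv
  For the y component: f_2(F) = -3*v^2 - v + 3; d F_2 = (0) du + (1) dv
Combining and collecting du, dv coefficients:
  coeff of du: 0
  coeff of dv: -5*v^2 - v + 3
F^* omega = (-5*v^2 - v + 3) dv.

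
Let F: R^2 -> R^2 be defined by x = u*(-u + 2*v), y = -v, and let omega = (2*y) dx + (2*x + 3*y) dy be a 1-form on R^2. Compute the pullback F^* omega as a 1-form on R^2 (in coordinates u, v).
F^* omega = (4*v*(u - v)) du + (2*u^2 - 8*u*v + 3*v) dv

Using F^*(f dg) = (f ∘ F) d(g ∘ F), substitute each coordinate x_i by F_i(u, v) in f_i, and replace dx_i by d F_i = (∂F_i/∂u) du + (∂F_i/∂v) dv.
  For the x component: f_1(F) = -2*v; d F_1 = (-2*u + 2*v) du + (2*u) dv
  For the y component: f_2(F) = -2*u^2 + 4*u*v - 3*v; d F_2 = (0) du + (-1) dv
Combining and collecting du, dv coefficients:
  coeff of du: 4*v*(u - v)
  coeff of dv: 2*u^2 - 8*u*v + 3*v
F^* omega = (4*v*(u - v)) du + (2*u^2 - 8*u*v + 3*v) dv.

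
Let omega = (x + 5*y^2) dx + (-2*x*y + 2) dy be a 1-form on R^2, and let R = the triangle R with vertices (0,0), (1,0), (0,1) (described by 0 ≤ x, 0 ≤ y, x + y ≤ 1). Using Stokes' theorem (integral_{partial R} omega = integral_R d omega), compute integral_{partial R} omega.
integral_(partial R) omega = -2

Stokes: integral_partial_R omega = integral_R d omega with d omega = (∂Q/∂x - ∂P/∂y) dx ∧ dy.
  ∂Q/∂x = -2*y
  ∂P/∂y = 10*y
  integrand = ∂Q/∂x - ∂P/∂y = -12*y.
Integrating over R: integral_0^1 integral_0^{1-x} (-12*y) dy dx = -2.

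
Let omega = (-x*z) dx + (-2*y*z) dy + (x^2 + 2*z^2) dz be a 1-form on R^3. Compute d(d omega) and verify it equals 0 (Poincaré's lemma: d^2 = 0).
d(d omega) = 0

Step 1: d omega = sum_{i<j} (∂f_j/∂x_i - ∂f_i/∂x_j) dx_i ∧ dx_j:
  coeff of dx ∧ dy: 0
  coeff of dx ∧ dz: 3*x
  coeff of dy ∧ dz: 2*y
Step 2: Apply d again to each 2-form coefficient. The only possible 3-form in R^3 is dx ∧ dy ∧ dz, with coefficient
  ∂(coeff of dy∧dz)/∂x - ∂(coeff of dx∧dz)/∂y + ∂(coeff of dx∧dy)/∂z
  = ∂/∂x (2*y) - ∂/∂y (3*x) + ∂/∂z (0).
Each of these terms simplifies to sums of mixed partials that cancel in pairs. The result is 0 (by equality of mixed partials for smooth functions — Schwarz / Clairaut).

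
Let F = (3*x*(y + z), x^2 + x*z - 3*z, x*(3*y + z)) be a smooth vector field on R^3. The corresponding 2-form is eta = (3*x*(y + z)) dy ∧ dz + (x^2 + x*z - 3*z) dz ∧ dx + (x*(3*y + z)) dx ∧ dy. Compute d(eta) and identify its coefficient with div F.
d(eta) = (x + 3*y + 3*z) dx ∧ dy ∧ dz; div F = x + 3*y + 3*z

For a 2-form in R^3 of the form above, applying d gives a 3-form with coefficient ∂P/∂x + ∂Q/∂y + ∂R/∂z:
  ∂P/∂x = 3*y + 3*z
  ∂Q/∂y = 0
  ∂R/∂z = x
Sum = x + 3*y + 3*z, which is exactly div F.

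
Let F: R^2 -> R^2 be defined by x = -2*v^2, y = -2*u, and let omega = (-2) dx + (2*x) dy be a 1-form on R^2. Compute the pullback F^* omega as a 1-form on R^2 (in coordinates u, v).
F^* omega = (8*v^2) du + (8*v) dv

Using F^*(f dg) = (f ∘ F) d(g ∘ F), substitute each coordinate x_i by F_i(u, v) in f_i, and replace dx_i by d F_i = (∂F_i/∂u) du + (∂F_i/∂v) dv.
  For the x component: f_1(F) = -2; d F_1 = (0) du + (-4*v) dv
  For the y component: f_2(F) = -4*v^2; d F_2 = (-2) du + (0) dv
Combining and collecting du, dv coefficients:
  coeff of du: 8*v^2
  coeff of dv: 8*v
F^* omega = (8*v^2) du + (8*v) dv.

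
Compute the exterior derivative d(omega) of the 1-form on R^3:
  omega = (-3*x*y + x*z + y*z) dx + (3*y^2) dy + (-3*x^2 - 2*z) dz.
d(omega) = (3*x - z) dx ∧ dy + (-7*x - y) dx ∧ dz

For a 1-form omega = sum_i f_i dx_i, the exterior derivative is
  d(omega) = sum_{i < j} (∂f_j/∂x_i - ∂f_i/∂x_j) dx_i ∧ dx_j.
  coefficient of dx ∧ dy: ∂f_2/∂x - ∂f_1/∂y = ∂(3*y^2)/∂x - ∂(-3*x*y + x*z + y*z)/∂y = 3*x - z
  coefficient of dx ∧ dz: ∂f_3/∂x - ∂f_1/∂z = ∂(-3*x^2 - 2*z)/∂x - ∂(-3*x*y + x*z + y*z)/∂z = -7*x - y
Assembling: d(omega) = (3*x - z) dx ∧ dy + (-7*x - y) dx ∧ dz.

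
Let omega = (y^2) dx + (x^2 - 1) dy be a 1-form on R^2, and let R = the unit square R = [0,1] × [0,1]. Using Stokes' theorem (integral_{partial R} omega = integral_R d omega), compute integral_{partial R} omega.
integral_(partial R) omega = 0

Stokes: integral_partial_R omega = integral_R d omega with d omega = (∂Q/∂x - ∂P/∂y) dx ∧ dy.
  ∂Q/∂x = 2*x
  ∂P/∂y = 2*y
  integrand = ∂Q/∂x - ∂P/∂y = 2*x - 2*y.
Integrating over R: integral_0^1 integral_0^1 (2*x - 2*y) dx dy = 0.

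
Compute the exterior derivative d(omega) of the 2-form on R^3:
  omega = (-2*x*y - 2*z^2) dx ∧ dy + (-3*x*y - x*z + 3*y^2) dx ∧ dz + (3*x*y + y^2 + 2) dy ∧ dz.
d(omega) = (3*x - 3*y - 4*z) dx ∧ dy ∧ dz

For a 2-form omega = sum_{i<j} g_{ij} dx_i ∧ dx_j, the exterior derivative is
  d(omega) = sum_{i<j} d(g_{ij}) ∧ dx_i ∧ dx_j = sum_{i<j, k} (∂g_{ij}/∂x_k) dx_k ∧ dx_i ∧ dx_j.
Expand each term, using dx_k ∧ dx_i ∧ dx_j = sgn(permutation) dx_{(a)} ∧ dx_{(b)} ∧ dx_{(c)} with (a < b < c) sorted:
  d(-2*x*y - 2*z^2) includes (∂/∂z)(-2*x*y - 2*z^2) dz = (-4*z) dz, which multiplied by dx ∧ dy gives (-4*z) dx ∧ dy ∧ dz
  d(-3*x*y - x*z + 3*y^2) includes (∂/∂y)(-3*x*y - x*z + 3*y^2) dy = (-3*x + 6*y) dy, which multiplied by dx ∧ dz gives (3*x - 6*y) dx ∧ dy ∧ dz
  d(3*x*y + y^2 + 2) includes (∂/∂x)(3*x*y + y^2 + 2) dx = (3*y) dx, which multiplied by dy ∧ dz gives (3*y) dx ∧ dy ∧ dz
Collecting like 3-forms: d(omega) = (3*x - 3*y - 4*z) dx ∧ dy ∧ dz.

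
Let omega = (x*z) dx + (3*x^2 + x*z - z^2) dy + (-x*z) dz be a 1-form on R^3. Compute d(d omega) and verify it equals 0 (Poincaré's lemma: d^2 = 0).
d(d omega) = 0

Step 1: d omega = sum_{i<j} (∂f_j/∂x_i - ∂f_i/∂x_j) dx_i ∧ dx_j:
  coeff of dx ∧ dy: 6*x + z
  coeff of dx ∧ dz: -x - z
  coeff of dy ∧ dz: -x + 2*z
Step 2: Apply d again to each 2-form coefficient. The only possible 3-form in R^3 is dx ∧ dy ∧ dz, with coefficient
  ∂(coeff of dy∧dz)/∂x - ∂(coeff of dx∧dz)/∂y + ∂(coeff of dx∧dy)/∂z
  = ∂/∂x (-x + 2*z) - ∂/∂y (-x - z) + ∂/∂z (6*x + z).
Each of these terms simplifies to sums of mixed partials that cancel in pairs. The result is 0 (by equality of mixed partials for smooth functions — Schwarz / Clairaut).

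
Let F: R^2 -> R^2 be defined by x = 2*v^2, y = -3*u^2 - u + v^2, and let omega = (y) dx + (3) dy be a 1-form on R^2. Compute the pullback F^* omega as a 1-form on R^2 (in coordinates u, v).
F^* omega = (-18*u - 3) du + (2*v*(-6*u^2 - 2*u + 2*v^2 + 3)) dv

Using F^*(f dg) = (f ∘ F) d(g ∘ F), substitute each coordinate x_i by F_i(u, v) in f_i, and replace dx_i by d F_i = (∂F_i/∂u) du + (∂F_i/∂v) dv.
  For the x component: f_1(F) = -3*u^2 - u + v^2; d F_1 = (0) du + (4*v) dv
  For the y component: f_2(F) = 3; d F_2 = (-6*u - 1) du + (2*v) dv
Combining and collecting du, dv coefficients:
  coeff of du: -18*u - 3
  coeff of dv: 2*v*(-6*u^2 - 2*u + 2*v^2 + 3)
F^* omega = (-18*u - 3) du + (2*v*(-6*u^2 - 2*u + 2*v^2 + 3)) dv.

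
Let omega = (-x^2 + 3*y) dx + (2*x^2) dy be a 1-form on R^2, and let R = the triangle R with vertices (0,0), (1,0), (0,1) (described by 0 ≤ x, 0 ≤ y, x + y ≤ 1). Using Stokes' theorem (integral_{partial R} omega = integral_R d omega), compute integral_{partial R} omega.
integral_(partial R) omega = -5/6

Stokes: integral_partial_R omega = integral_R d omega with d omega = (∂Q/∂x - ∂P/∂y) dx ∧ dy.
  ∂Q/∂x = 4*x
  ∂P/∂y = 3
  integrand = ∂Q/∂x - ∂P/∂y = 4*x - 3.
Integrating over R: integral_0^1 integral_0^{1-x} (4*x - 3) dy dx = -5/6.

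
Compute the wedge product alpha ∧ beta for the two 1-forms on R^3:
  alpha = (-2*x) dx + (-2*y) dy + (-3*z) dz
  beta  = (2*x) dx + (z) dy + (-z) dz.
alpha ∧ beta = (2*x*(2*y - z)) dx ∧ dy + (8*x*z) dx ∧ dz + (z*(2*y + 3*z)) dy ∧ dz

Distribute the wedge, using dx_i ∧ dx_j = -dx_j ∧ dx_i and dx_i ∧ dx_i = 0. For each pair (i, j) with i < j, the coefficient of dx_i ∧ dx_j in alpha ∧ beta is (alpha_i * beta_j - alpha_j * beta_i). Collecting: alpha ∧ beta = (2*x*(2*y - z)) dx ∧ dy + (8*x*z) dx ∧ dz + (z*(2*y + 3*z)) dy ∧ dz.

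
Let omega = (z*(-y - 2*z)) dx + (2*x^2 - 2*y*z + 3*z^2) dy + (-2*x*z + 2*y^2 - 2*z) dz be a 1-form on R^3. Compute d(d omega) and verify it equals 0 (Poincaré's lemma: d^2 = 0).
d(d omega) = 0

Step 1: d omega = sum_{i<j} (∂f_j/∂x_i - ∂f_i/∂x_j) dx_i ∧ dx_j:
  coeff of dx ∧ dy: 4*x + z
  coeff of dx ∧ dz: y + 2*z
  coeff of dy ∧ dz: 6*y - 6*z
Step 2: Apply d again to each 2-form coefficient. The only possible 3-form in R^3 is dx ∧ dy ∧ dz, with coefficient
  ∂(coeff of dy∧dz)/∂x - ∂(coeff of dx∧dz)/∂y + ∂(coeff of dx∧dy)/∂z
  = ∂/∂x (6*y - 6*z) - ∂/∂y (y + 2*z) + ∂/∂z (4*x + z).
Each of these terms simplifies to sums of mixed partials that cancel in pairs. The result is 0 (by equality of mixed partials for smooth functions — Schwarz / Clairaut).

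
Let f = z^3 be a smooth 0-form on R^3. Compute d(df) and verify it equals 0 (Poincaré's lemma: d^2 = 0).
d(df) = 0

Step 1: df = sum_i (∂f/∂x_i) dx_i = (0) dx + (0) dy + (3*z^2) dz.
Step 2: Apply d again. Using the 1-form formula, the coefficient of dx ∧ dy in d(df) is ∂^2 f/∂x ∂y - ∂^2 f/∂y ∂x = (0) - (0) = 0 (equality of mixed partials for smooth f).
Similarly for dx ∧ dz and dy ∧ dz — all coefficients vanish. So d(df) = 0.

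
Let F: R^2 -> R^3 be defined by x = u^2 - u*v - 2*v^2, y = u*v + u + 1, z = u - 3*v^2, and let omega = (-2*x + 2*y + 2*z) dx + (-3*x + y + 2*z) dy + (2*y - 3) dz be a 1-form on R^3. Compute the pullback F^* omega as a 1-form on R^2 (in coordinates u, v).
F^* omega = (-4*u^3 + 7*u^2*v + 5*u^2 - 4*u*v^2 + 5*u*v + 9*u + 2*v^3 - v) du + (-u^3 + 8*u^2*v - u^2 - 26*u*v^2 - 28*u*v - u + 8*v^3 - 2*v) dv

Using F^*(f dg) = (f ∘ F) d(g ∘ F), substitute each coordinate x_i by F_i(u, v) in f_i, and replace dx_i by d F_i = (∂F_i/∂u) du + (∂F_i/∂v) dv.
  For the x component: f_1(F) = -2*u^2 + 4*u*v + 4*u - 2*v^2 + 2; d F_1 = (2*u - v) du + (-u - 4*v) dv
  For the y component: f_2(F) = -3*u^2 + 4*u*v + 3*u + 1; d F_2 = (v + 1) du + (u) dv
  For the z component: f_3(F) = 2*u*v + 2*u - 1; d F_3 = (1) du + (-6*v) dv
Combining and collecting du, dv coefficients:
  coeff of du: -4*u^3 + 7*u^2*v + 5*u^2 - 4*u*v^2 + 5*u*v + 9*u + 2*v^3 - v
  coeff of dv: -u^3 + 8*u^2*v - u^2 - 26*u*v^2 - 28*u*v - u + 8*v^3 - 2*v
F^* omega = (-4*u^3 + 7*u^2*v + 5*u^2 - 4*u*v^2 + 5*u*v + 9*u + 2*v^3 - v) du + (-u^3 + 8*u^2*v - u^2 - 26*u*v^2 - 28*u*v - u + 8*v^3 - 2*v) dv.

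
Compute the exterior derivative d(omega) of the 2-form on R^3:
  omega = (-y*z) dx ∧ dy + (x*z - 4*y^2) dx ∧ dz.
d(omega) = (7*y) dx ∧ dy ∧ dz

For a 2-form omega = sum_{i<j} g_{ij} dx_i ∧ dx_j, the exterior derivative is
  d(omega) = sum_{i<j} d(g_{ij}) ∧ dx_i ∧ dx_j = sum_{i<j, k} (∂g_{ij}/∂x_k) dx_k ∧ dx_i ∧ dx_j.
Expand each term, using dx_k ∧ dx_i ∧ dx_j = sgn(permutation) dx_{(a)} ∧ dx_{(b)} ∧ dx_{(c)} with (a < b < c) sorted:
  d(-y*z) includes (∂/∂z)(-y*z) dz = (-y) dz, which multiplied by dx ∧ dy gives (-y) dx ∧ dy ∧ dz
  d(x*z - 4*y^2) includes (∂/∂y)(x*z - 4*y^2) dy = (-8*y) dy, which multiplied by dx ∧ dz gives (8*y) dx ∧ dy ∧ dz
Collecting like 3-forms: d(omega) = (7*y) dx ∧ dy ∧ dz.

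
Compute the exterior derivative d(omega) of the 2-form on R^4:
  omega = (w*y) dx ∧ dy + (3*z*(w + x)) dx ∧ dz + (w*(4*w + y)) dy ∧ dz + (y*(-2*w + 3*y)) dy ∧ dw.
d(omega) = (y) dx ∧ dy ∧ dw + (3*z) dx ∧ dz ∧ dw + (8*w + y) dy ∧ dz ∧ dw

For a 2-form omega = sum_{i<j} g_{ij} dx_i ∧ dx_j, the exterior derivative is
  d(omega) = sum_{i<j} d(g_{ij}) ∧ dx_i ∧ dx_j = sum_{i<j, k} (∂g_{ij}/∂x_k) dx_k ∧ dx_i ∧ dx_j.
Expand each term, using dx_k ∧ dx_i ∧ dx_j = sgn(permutation) dx_{(a)} ∧ dx_{(b)} ∧ dx_{(c)} with (a < b < c) sorted:
  d(w*y) includes (∂/∂w)(w*y) dw = (y) dw, which multiplied by dx ∧ dy gives (y) dx ∧ dy ∧ dw
  d(3*z*(w + x)) includes (∂/∂w)(3*z*(w + x)) dw = (3*z) dw, which multiplied by dx ∧ dz gives (3*z) dx ∧ dz ∧ dw
  d(w*(4*w + y)) includes (∂/∂w)(w*(4*w + y)) dw = (8*w + y) dw, which multiplied by dy ∧ dz gives (8*w + y) dy ∧ dz ∧ dw
Collecting like 3-forms: d(omega) = (y) dx ∧ dy ∧ dw + (3*z) dx ∧ dz ∧ dw + (8*w + y) dy ∧ dz ∧ dw.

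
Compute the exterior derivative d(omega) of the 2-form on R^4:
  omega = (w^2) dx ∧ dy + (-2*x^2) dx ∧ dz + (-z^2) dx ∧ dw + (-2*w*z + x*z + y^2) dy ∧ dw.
d(omega) = (2*w + z) dx ∧ dy ∧ dw + (2*z) dx ∧ dz ∧ dw + (2*w - x) dy ∧ dz ∧ dw

For a 2-form omega = sum_{i<j} g_{ij} dx_i ∧ dx_j, the exterior derivative is
  d(omega) = sum_{i<j} d(g_{ij}) ∧ dx_i ∧ dx_j = sum_{i<j, k} (∂g_{ij}/∂x_k) dx_k ∧ dx_i ∧ dx_j.
Expand each term, using dx_k ∧ dx_i ∧ dx_j = sgn(permutation) dx_{(a)} ∧ dx_{(b)} ∧ dx_{(c)} with (a < b < c) sorted:
  d(w^2) includes (∂/∂w)(w^2) dw = (2*w) dw, which multiplied by dx ∧ dy gives (2*w) dx ∧ dy ∧ dw
  d(-z^2) includes (∂/∂z)(-z^2) dz = (-2*z) dz, which multiplied by dx ∧ dw gives (2*z) dx ∧ dz ∧ dw
  d(-2*w*z + x*z + y^2) includes (∂/∂x)(-2*w*z + x*z + y^2) dx = (z) dx, which multiplied by dy ∧ dw gives (z) dx ∧ dy ∧ dw
  d(-2*w*z + x*z + y^2) includes (∂/∂z)(-2*w*z + x*z + y^2) dz = (-2*w + x) dz, which multiplied by dy ∧ dw gives (2*w - x) dy ∧ dz ∧ dw
Collecting like 3-forms: d(omega) = (2*w + z) dx ∧ dy ∧ dw + (2*z) dx ∧ dz ∧ dw + (2*w - x) dy ∧ dz ∧ dw.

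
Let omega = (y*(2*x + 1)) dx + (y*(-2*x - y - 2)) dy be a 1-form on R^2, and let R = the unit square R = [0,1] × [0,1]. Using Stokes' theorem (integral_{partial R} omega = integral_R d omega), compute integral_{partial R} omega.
integral_(partial R) omega = -3

Stokes: integral_partial_R omega = integral_R d omega with d omega = (∂Q/∂x - ∂P/∂y) dx ∧ dy.
  ∂Q/∂x = -2*y
  ∂P/∂y = 2*x + 1
  integrand = ∂Q/∂x - ∂P/∂y = -2*x - 2*y - 1.
Integrating over R: integral_0^1 integral_0^1 (-2*x - 2*y - 1) dx dy = -3.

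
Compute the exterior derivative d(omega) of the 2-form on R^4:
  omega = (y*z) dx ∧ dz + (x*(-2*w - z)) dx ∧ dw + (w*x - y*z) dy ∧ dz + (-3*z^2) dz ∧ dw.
d(omega) = (w - z) dx ∧ dy ∧ dz + (x) dx ∧ dz ∧ dw + (x) dy ∧ dz ∧ dw

For a 2-form omega = sum_{i<j} g_{ij} dx_i ∧ dx_j, the exterior derivative is
  d(omega) = sum_{i<j} d(g_{ij}) ∧ dx_i ∧ dx_j = sum_{i<j, k} (∂g_{ij}/∂x_k) dx_k ∧ dx_i ∧ dx_j.
Expand each term, using dx_k ∧ dx_i ∧ dx_j = sgn(permutation) dx_{(a)} ∧ dx_{(b)} ∧ dx_{(c)} with (a < b < c) sorted:
  d(y*z) includes (∂/∂y)(y*z) dy = (z) dy, which multiplied by dx ∧ dz gives (-z) dx ∧ dy ∧ dz
  d(x*(-2*w - z)) includes (∂/∂z)(x*(-2*w - z)) dz = (-x) dz, which multiplied by dx ∧ dw gives (x) dx ∧ dz ∧ dw
  d(w*x - y*z) includes (∂/∂x)(w*x - y*z) dx = (w) dx, which multiplied by dy ∧ dz gives (w) dx ∧ dy ∧ dz
  d(w*x - y*z) includes (∂/∂w)(w*x - y*z) dw = (x) dw, which multiplied by dy ∧ dz gives (x) dy ∧ dz ∧ dw
Collecting like 3-forms: d(omega) = (w - z) dx ∧ dy ∧ dz + (x) dx ∧ dz ∧ dw + (x) dy ∧ dz ∧ dw.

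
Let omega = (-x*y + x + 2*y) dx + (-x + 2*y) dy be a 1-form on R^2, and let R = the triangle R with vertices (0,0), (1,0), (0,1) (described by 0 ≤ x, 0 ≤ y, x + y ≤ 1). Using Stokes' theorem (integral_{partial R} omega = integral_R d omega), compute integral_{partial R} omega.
integral_(partial R) omega = -4/3

Stokes: integral_partial_R omega = integral_R d omega with d omega = (∂Q/∂x - ∂P/∂y) dx ∧ dy.
  ∂Q/∂x = -1
  ∂P/∂y = 2 - x
  integrand = ∂Q/∂x - ∂P/∂y = x - 3.
Integrating over R: integral_0^1 integral_0^{1-x} (x - 3) dy dx = -4/3.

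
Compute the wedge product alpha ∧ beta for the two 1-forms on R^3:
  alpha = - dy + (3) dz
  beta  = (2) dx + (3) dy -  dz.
alpha ∧ beta = (2) dx ∧ dy + (-8) dy ∧ dz + (-6) dx ∧ dz

Distribute the wedge, using dx_i ∧ dx_j = -dx_j ∧ dx_i and dx_i ∧ dx_i = 0. For each pair (i, j) with i < j, the coefficient of dx_i ∧ dx_j in alpha ∧ beta is (alpha_i * beta_j - alpha_j * beta_i). Collecting: alpha ∧ beta = (2) dx ∧ dy + (-8) dy ∧ dz + (-6) dx ∧ dz.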